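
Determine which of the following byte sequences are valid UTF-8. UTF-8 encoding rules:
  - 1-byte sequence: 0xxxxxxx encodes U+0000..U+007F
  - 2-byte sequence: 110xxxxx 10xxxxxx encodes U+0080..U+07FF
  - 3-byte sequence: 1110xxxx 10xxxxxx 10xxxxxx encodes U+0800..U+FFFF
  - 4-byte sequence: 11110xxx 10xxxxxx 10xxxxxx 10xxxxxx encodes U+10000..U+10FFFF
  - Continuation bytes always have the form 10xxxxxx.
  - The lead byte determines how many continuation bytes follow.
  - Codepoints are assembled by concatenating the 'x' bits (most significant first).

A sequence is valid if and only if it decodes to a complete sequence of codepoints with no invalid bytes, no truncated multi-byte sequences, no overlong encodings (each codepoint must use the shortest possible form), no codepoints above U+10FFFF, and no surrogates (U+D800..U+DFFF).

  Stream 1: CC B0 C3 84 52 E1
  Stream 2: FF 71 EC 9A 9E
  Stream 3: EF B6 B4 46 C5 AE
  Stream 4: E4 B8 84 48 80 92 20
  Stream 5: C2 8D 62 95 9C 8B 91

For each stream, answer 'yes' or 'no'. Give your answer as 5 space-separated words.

Stream 1: error at byte offset 6. INVALID
Stream 2: error at byte offset 0. INVALID
Stream 3: decodes cleanly. VALID
Stream 4: error at byte offset 4. INVALID
Stream 5: error at byte offset 3. INVALID

Answer: no no yes no no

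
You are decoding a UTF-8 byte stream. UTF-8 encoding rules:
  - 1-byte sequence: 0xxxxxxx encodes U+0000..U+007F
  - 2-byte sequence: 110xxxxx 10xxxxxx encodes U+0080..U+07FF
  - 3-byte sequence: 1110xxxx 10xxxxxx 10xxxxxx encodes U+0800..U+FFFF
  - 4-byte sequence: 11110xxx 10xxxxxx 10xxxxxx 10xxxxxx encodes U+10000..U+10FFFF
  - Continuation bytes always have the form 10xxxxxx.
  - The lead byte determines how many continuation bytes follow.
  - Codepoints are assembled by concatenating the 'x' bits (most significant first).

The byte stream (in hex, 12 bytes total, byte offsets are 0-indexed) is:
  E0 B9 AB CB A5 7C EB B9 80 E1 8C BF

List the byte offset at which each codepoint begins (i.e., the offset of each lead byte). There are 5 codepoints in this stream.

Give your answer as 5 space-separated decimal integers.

Byte[0]=E0: 3-byte lead, need 2 cont bytes. acc=0x0
Byte[1]=B9: continuation. acc=(acc<<6)|0x39=0x39
Byte[2]=AB: continuation. acc=(acc<<6)|0x2B=0xE6B
Completed: cp=U+0E6B (starts at byte 0)
Byte[3]=CB: 2-byte lead, need 1 cont bytes. acc=0xB
Byte[4]=A5: continuation. acc=(acc<<6)|0x25=0x2E5
Completed: cp=U+02E5 (starts at byte 3)
Byte[5]=7C: 1-byte ASCII. cp=U+007C
Byte[6]=EB: 3-byte lead, need 2 cont bytes. acc=0xB
Byte[7]=B9: continuation. acc=(acc<<6)|0x39=0x2F9
Byte[8]=80: continuation. acc=(acc<<6)|0x00=0xBE40
Completed: cp=U+BE40 (starts at byte 6)
Byte[9]=E1: 3-byte lead, need 2 cont bytes. acc=0x1
Byte[10]=8C: continuation. acc=(acc<<6)|0x0C=0x4C
Byte[11]=BF: continuation. acc=(acc<<6)|0x3F=0x133F
Completed: cp=U+133F (starts at byte 9)

Answer: 0 3 5 6 9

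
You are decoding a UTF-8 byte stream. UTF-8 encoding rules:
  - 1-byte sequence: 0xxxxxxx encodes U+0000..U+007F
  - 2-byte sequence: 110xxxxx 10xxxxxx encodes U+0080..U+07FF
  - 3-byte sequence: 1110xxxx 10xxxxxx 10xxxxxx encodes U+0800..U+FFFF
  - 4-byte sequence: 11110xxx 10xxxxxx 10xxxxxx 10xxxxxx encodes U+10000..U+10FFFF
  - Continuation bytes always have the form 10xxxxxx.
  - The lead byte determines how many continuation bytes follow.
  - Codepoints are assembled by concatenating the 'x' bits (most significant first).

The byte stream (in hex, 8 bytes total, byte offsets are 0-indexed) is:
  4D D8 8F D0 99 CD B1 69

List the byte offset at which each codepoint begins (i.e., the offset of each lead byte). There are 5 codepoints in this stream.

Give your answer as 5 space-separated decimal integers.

Answer: 0 1 3 5 7

Derivation:
Byte[0]=4D: 1-byte ASCII. cp=U+004D
Byte[1]=D8: 2-byte lead, need 1 cont bytes. acc=0x18
Byte[2]=8F: continuation. acc=(acc<<6)|0x0F=0x60F
Completed: cp=U+060F (starts at byte 1)
Byte[3]=D0: 2-byte lead, need 1 cont bytes. acc=0x10
Byte[4]=99: continuation. acc=(acc<<6)|0x19=0x419
Completed: cp=U+0419 (starts at byte 3)
Byte[5]=CD: 2-byte lead, need 1 cont bytes. acc=0xD
Byte[6]=B1: continuation. acc=(acc<<6)|0x31=0x371
Completed: cp=U+0371 (starts at byte 5)
Byte[7]=69: 1-byte ASCII. cp=U+0069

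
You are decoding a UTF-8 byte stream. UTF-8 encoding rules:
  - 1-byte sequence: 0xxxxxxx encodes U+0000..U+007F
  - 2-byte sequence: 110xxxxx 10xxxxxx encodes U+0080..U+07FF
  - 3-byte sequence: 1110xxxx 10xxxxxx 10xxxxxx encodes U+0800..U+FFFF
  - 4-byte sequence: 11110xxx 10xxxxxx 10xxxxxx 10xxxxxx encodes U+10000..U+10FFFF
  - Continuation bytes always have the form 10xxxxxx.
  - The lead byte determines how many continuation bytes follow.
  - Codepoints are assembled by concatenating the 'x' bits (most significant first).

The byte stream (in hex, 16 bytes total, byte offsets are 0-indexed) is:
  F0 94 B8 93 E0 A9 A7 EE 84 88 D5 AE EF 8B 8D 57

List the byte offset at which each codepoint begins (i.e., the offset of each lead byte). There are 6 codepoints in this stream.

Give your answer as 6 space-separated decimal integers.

Answer: 0 4 7 10 12 15

Derivation:
Byte[0]=F0: 4-byte lead, need 3 cont bytes. acc=0x0
Byte[1]=94: continuation. acc=(acc<<6)|0x14=0x14
Byte[2]=B8: continuation. acc=(acc<<6)|0x38=0x538
Byte[3]=93: continuation. acc=(acc<<6)|0x13=0x14E13
Completed: cp=U+14E13 (starts at byte 0)
Byte[4]=E0: 3-byte lead, need 2 cont bytes. acc=0x0
Byte[5]=A9: continuation. acc=(acc<<6)|0x29=0x29
Byte[6]=A7: continuation. acc=(acc<<6)|0x27=0xA67
Completed: cp=U+0A67 (starts at byte 4)
Byte[7]=EE: 3-byte lead, need 2 cont bytes. acc=0xE
Byte[8]=84: continuation. acc=(acc<<6)|0x04=0x384
Byte[9]=88: continuation. acc=(acc<<6)|0x08=0xE108
Completed: cp=U+E108 (starts at byte 7)
Byte[10]=D5: 2-byte lead, need 1 cont bytes. acc=0x15
Byte[11]=AE: continuation. acc=(acc<<6)|0x2E=0x56E
Completed: cp=U+056E (starts at byte 10)
Byte[12]=EF: 3-byte lead, need 2 cont bytes. acc=0xF
Byte[13]=8B: continuation. acc=(acc<<6)|0x0B=0x3CB
Byte[14]=8D: continuation. acc=(acc<<6)|0x0D=0xF2CD
Completed: cp=U+F2CD (starts at byte 12)
Byte[15]=57: 1-byte ASCII. cp=U+0057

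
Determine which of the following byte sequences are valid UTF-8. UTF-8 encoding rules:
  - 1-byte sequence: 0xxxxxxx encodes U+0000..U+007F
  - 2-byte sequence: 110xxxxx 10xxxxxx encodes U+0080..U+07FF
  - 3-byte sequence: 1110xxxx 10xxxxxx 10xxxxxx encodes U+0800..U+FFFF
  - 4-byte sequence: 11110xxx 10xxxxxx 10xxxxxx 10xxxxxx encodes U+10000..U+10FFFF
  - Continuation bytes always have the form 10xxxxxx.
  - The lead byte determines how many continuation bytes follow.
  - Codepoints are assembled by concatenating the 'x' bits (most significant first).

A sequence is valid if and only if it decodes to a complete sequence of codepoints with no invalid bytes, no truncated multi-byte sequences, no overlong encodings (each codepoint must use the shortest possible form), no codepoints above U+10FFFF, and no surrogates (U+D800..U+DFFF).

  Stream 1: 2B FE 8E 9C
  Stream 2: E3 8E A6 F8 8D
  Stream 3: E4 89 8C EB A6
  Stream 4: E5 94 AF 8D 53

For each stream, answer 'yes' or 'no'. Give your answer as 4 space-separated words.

Answer: no no no no

Derivation:
Stream 1: error at byte offset 1. INVALID
Stream 2: error at byte offset 3. INVALID
Stream 3: error at byte offset 5. INVALID
Stream 4: error at byte offset 3. INVALID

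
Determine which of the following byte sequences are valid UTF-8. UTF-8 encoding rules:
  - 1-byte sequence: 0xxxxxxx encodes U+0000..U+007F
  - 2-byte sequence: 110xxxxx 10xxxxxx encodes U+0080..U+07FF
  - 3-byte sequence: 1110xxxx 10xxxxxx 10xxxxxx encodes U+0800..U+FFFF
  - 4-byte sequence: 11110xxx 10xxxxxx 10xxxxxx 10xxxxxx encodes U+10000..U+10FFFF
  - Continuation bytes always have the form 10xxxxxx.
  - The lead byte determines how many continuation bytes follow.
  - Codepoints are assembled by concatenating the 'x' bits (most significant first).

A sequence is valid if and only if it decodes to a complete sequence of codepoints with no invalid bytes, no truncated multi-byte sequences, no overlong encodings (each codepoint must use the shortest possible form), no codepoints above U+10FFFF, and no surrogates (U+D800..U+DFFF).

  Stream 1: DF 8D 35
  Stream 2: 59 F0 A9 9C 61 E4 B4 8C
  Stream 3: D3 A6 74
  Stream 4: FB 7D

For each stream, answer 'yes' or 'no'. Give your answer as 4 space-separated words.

Stream 1: decodes cleanly. VALID
Stream 2: error at byte offset 4. INVALID
Stream 3: decodes cleanly. VALID
Stream 4: error at byte offset 0. INVALID

Answer: yes no yes no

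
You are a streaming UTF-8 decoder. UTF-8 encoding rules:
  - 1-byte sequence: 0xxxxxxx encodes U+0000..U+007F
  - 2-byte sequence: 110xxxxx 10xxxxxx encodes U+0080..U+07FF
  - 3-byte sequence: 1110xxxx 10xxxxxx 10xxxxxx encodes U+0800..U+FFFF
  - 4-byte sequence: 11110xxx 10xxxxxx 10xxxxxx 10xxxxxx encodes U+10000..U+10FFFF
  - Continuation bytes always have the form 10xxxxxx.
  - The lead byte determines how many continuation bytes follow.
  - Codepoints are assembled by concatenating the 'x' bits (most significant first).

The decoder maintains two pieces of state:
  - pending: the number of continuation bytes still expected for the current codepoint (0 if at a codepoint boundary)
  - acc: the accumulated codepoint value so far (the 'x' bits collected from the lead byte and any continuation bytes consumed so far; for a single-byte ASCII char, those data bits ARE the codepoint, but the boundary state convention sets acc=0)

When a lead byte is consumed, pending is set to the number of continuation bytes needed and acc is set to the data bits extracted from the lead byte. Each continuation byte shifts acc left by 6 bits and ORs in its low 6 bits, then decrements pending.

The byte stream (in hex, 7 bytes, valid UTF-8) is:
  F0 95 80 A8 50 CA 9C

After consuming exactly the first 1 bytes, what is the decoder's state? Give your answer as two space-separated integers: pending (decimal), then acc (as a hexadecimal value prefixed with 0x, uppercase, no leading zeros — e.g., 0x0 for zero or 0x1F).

Answer: 3 0x0

Derivation:
Byte[0]=F0: 4-byte lead. pending=3, acc=0x0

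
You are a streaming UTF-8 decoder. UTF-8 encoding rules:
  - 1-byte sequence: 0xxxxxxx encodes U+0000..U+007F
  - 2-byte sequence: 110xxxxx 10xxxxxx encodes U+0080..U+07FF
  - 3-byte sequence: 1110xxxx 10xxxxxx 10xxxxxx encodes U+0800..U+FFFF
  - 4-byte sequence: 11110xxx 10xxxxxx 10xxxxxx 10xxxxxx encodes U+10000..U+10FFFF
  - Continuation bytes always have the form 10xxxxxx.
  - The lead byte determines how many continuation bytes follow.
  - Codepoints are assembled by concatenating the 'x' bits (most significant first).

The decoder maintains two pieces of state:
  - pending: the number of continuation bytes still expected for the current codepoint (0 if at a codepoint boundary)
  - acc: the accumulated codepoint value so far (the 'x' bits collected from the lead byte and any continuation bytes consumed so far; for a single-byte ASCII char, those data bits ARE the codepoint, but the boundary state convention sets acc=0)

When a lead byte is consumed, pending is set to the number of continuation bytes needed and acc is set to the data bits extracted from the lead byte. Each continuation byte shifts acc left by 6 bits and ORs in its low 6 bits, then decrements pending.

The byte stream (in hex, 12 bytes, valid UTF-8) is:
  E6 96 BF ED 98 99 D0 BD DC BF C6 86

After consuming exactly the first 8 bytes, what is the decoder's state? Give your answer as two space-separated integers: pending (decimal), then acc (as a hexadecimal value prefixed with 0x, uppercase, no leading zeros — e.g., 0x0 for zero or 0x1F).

Answer: 0 0x43D

Derivation:
Byte[0]=E6: 3-byte lead. pending=2, acc=0x6
Byte[1]=96: continuation. acc=(acc<<6)|0x16=0x196, pending=1
Byte[2]=BF: continuation. acc=(acc<<6)|0x3F=0x65BF, pending=0
Byte[3]=ED: 3-byte lead. pending=2, acc=0xD
Byte[4]=98: continuation. acc=(acc<<6)|0x18=0x358, pending=1
Byte[5]=99: continuation. acc=(acc<<6)|0x19=0xD619, pending=0
Byte[6]=D0: 2-byte lead. pending=1, acc=0x10
Byte[7]=BD: continuation. acc=(acc<<6)|0x3D=0x43D, pending=0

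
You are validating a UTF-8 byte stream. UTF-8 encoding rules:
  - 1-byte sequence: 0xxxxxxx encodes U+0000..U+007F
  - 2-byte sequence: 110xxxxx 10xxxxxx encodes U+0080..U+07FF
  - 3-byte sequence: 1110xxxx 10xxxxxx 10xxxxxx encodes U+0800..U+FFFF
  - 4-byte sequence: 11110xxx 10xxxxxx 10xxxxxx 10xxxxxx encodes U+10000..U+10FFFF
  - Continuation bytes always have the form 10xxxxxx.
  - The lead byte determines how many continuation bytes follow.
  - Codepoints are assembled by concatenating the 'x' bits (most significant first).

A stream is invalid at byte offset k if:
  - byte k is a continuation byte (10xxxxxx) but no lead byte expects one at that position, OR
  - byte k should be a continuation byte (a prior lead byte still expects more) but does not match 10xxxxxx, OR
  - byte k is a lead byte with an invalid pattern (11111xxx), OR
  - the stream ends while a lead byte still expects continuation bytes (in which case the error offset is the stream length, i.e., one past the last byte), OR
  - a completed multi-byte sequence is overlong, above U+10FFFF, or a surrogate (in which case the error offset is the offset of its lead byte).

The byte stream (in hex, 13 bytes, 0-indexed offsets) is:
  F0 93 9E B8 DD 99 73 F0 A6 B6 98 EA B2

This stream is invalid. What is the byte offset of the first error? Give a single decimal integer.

Answer: 13

Derivation:
Byte[0]=F0: 4-byte lead, need 3 cont bytes. acc=0x0
Byte[1]=93: continuation. acc=(acc<<6)|0x13=0x13
Byte[2]=9E: continuation. acc=(acc<<6)|0x1E=0x4DE
Byte[3]=B8: continuation. acc=(acc<<6)|0x38=0x137B8
Completed: cp=U+137B8 (starts at byte 0)
Byte[4]=DD: 2-byte lead, need 1 cont bytes. acc=0x1D
Byte[5]=99: continuation. acc=(acc<<6)|0x19=0x759
Completed: cp=U+0759 (starts at byte 4)
Byte[6]=73: 1-byte ASCII. cp=U+0073
Byte[7]=F0: 4-byte lead, need 3 cont bytes. acc=0x0
Byte[8]=A6: continuation. acc=(acc<<6)|0x26=0x26
Byte[9]=B6: continuation. acc=(acc<<6)|0x36=0x9B6
Byte[10]=98: continuation. acc=(acc<<6)|0x18=0x26D98
Completed: cp=U+26D98 (starts at byte 7)
Byte[11]=EA: 3-byte lead, need 2 cont bytes. acc=0xA
Byte[12]=B2: continuation. acc=(acc<<6)|0x32=0x2B2
Byte[13]: stream ended, expected continuation. INVALID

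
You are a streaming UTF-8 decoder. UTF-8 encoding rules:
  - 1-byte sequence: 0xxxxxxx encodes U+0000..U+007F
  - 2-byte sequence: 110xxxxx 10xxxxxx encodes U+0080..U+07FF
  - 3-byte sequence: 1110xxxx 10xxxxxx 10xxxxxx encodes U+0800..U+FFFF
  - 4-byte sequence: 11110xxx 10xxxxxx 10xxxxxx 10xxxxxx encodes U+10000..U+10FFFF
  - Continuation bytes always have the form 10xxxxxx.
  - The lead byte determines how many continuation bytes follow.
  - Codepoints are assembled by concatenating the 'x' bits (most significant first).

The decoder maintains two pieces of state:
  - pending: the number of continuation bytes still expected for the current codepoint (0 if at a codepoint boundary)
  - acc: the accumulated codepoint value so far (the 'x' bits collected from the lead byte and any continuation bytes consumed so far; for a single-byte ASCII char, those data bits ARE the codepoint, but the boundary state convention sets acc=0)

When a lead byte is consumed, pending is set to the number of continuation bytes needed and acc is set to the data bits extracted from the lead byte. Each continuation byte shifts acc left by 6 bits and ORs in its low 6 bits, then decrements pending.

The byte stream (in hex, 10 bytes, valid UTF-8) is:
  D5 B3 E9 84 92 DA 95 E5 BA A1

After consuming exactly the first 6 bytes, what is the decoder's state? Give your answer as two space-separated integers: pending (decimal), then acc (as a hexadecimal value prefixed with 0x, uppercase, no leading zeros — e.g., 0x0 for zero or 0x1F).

Answer: 1 0x1A

Derivation:
Byte[0]=D5: 2-byte lead. pending=1, acc=0x15
Byte[1]=B3: continuation. acc=(acc<<6)|0x33=0x573, pending=0
Byte[2]=E9: 3-byte lead. pending=2, acc=0x9
Byte[3]=84: continuation. acc=(acc<<6)|0x04=0x244, pending=1
Byte[4]=92: continuation. acc=(acc<<6)|0x12=0x9112, pending=0
Byte[5]=DA: 2-byte lead. pending=1, acc=0x1A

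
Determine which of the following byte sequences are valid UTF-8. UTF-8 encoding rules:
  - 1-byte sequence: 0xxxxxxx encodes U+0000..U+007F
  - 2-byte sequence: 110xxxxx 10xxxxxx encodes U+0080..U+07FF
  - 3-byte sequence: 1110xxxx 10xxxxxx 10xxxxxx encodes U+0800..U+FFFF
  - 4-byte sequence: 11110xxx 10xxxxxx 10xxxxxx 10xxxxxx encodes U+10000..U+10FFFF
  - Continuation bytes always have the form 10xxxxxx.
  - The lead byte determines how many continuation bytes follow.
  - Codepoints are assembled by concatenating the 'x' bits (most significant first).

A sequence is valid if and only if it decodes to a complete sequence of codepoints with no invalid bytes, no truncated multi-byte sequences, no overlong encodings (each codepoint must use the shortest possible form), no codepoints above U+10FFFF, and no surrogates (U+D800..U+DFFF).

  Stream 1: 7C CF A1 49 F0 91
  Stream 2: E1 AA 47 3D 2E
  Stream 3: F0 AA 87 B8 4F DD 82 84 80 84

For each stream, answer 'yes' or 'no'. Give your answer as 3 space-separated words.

Answer: no no no

Derivation:
Stream 1: error at byte offset 6. INVALID
Stream 2: error at byte offset 2. INVALID
Stream 3: error at byte offset 7. INVALID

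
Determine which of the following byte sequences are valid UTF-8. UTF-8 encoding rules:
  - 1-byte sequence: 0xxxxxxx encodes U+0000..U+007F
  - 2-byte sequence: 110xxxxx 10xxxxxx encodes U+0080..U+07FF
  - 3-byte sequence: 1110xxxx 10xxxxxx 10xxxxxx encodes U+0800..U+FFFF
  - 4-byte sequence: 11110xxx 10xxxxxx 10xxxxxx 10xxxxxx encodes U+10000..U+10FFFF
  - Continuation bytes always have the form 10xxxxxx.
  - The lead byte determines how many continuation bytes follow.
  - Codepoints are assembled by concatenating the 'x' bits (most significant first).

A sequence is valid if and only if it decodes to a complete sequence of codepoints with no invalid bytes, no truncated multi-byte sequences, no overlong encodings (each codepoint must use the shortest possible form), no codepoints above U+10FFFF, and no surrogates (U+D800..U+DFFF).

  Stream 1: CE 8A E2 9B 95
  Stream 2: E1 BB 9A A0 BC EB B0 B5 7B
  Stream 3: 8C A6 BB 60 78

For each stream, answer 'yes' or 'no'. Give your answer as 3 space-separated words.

Stream 1: decodes cleanly. VALID
Stream 2: error at byte offset 3. INVALID
Stream 3: error at byte offset 0. INVALID

Answer: yes no no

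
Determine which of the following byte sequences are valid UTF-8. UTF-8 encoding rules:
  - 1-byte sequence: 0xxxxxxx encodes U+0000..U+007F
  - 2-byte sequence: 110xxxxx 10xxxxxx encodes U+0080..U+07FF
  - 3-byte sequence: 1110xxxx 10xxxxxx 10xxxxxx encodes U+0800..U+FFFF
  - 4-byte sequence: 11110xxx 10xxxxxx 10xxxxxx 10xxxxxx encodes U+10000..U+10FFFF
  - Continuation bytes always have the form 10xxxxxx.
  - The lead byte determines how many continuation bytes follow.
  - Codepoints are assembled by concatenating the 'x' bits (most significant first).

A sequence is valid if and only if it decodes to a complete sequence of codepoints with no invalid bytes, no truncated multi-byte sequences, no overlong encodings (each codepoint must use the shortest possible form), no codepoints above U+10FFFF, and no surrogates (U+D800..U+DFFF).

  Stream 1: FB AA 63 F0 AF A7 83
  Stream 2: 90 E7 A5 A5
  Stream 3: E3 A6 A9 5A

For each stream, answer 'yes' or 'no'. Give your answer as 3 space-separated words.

Stream 1: error at byte offset 0. INVALID
Stream 2: error at byte offset 0. INVALID
Stream 3: decodes cleanly. VALID

Answer: no no yes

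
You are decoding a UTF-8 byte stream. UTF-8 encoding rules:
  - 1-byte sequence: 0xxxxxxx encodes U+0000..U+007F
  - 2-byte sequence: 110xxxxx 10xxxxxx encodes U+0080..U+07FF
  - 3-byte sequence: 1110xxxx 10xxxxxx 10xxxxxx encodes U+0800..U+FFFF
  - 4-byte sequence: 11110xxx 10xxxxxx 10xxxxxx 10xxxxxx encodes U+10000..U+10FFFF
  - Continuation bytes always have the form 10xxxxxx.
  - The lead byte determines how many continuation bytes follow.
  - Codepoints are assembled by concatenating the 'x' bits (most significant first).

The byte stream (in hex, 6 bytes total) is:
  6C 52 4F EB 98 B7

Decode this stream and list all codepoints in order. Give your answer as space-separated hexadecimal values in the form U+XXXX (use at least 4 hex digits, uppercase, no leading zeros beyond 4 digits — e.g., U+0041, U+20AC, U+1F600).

Answer: U+006C U+0052 U+004F U+B637

Derivation:
Byte[0]=6C: 1-byte ASCII. cp=U+006C
Byte[1]=52: 1-byte ASCII. cp=U+0052
Byte[2]=4F: 1-byte ASCII. cp=U+004F
Byte[3]=EB: 3-byte lead, need 2 cont bytes. acc=0xB
Byte[4]=98: continuation. acc=(acc<<6)|0x18=0x2D8
Byte[5]=B7: continuation. acc=(acc<<6)|0x37=0xB637
Completed: cp=U+B637 (starts at byte 3)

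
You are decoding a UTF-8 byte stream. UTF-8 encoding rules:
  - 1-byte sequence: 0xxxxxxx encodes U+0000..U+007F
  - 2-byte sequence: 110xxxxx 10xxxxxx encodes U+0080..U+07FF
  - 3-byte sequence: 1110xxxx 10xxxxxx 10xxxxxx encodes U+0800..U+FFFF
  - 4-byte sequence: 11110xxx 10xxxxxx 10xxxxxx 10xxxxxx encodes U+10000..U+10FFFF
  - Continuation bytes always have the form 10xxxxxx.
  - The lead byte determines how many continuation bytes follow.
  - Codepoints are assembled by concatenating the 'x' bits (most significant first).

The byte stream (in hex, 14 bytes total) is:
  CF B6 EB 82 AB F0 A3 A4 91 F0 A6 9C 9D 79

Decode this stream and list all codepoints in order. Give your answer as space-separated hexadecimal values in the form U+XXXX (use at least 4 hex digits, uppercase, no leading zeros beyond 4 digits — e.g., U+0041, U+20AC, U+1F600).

Answer: U+03F6 U+B0AB U+23911 U+2671D U+0079

Derivation:
Byte[0]=CF: 2-byte lead, need 1 cont bytes. acc=0xF
Byte[1]=B6: continuation. acc=(acc<<6)|0x36=0x3F6
Completed: cp=U+03F6 (starts at byte 0)
Byte[2]=EB: 3-byte lead, need 2 cont bytes. acc=0xB
Byte[3]=82: continuation. acc=(acc<<6)|0x02=0x2C2
Byte[4]=AB: continuation. acc=(acc<<6)|0x2B=0xB0AB
Completed: cp=U+B0AB (starts at byte 2)
Byte[5]=F0: 4-byte lead, need 3 cont bytes. acc=0x0
Byte[6]=A3: continuation. acc=(acc<<6)|0x23=0x23
Byte[7]=A4: continuation. acc=(acc<<6)|0x24=0x8E4
Byte[8]=91: continuation. acc=(acc<<6)|0x11=0x23911
Completed: cp=U+23911 (starts at byte 5)
Byte[9]=F0: 4-byte lead, need 3 cont bytes. acc=0x0
Byte[10]=A6: continuation. acc=(acc<<6)|0x26=0x26
Byte[11]=9C: continuation. acc=(acc<<6)|0x1C=0x99C
Byte[12]=9D: continuation. acc=(acc<<6)|0x1D=0x2671D
Completed: cp=U+2671D (starts at byte 9)
Byte[13]=79: 1-byte ASCII. cp=U+0079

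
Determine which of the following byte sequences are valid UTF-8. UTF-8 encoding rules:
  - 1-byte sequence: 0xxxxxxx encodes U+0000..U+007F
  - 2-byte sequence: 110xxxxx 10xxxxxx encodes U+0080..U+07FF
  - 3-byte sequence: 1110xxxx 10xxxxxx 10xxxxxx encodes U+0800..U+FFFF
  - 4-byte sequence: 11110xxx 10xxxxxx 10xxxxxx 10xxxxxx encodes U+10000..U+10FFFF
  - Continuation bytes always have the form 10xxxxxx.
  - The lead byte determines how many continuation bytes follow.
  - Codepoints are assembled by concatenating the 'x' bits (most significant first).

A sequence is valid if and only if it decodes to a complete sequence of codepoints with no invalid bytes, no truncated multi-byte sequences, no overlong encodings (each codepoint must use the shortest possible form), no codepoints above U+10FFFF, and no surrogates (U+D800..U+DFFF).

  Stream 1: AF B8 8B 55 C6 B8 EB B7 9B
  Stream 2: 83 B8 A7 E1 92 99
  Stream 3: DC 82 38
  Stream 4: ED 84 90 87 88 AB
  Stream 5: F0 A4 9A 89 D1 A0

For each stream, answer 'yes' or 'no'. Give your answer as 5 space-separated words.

Answer: no no yes no yes

Derivation:
Stream 1: error at byte offset 0. INVALID
Stream 2: error at byte offset 0. INVALID
Stream 3: decodes cleanly. VALID
Stream 4: error at byte offset 3. INVALID
Stream 5: decodes cleanly. VALID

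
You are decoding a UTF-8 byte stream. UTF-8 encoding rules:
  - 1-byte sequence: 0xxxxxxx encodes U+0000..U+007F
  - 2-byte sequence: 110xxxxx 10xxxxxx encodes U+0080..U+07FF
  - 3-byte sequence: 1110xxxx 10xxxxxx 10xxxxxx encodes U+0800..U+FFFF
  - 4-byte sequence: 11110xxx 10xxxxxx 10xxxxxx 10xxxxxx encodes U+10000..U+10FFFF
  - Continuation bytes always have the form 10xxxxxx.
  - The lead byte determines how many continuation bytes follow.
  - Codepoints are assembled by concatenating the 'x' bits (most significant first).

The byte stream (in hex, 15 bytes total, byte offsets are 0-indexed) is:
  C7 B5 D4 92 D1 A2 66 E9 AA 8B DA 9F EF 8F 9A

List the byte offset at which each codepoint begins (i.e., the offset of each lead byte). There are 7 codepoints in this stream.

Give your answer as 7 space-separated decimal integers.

Byte[0]=C7: 2-byte lead, need 1 cont bytes. acc=0x7
Byte[1]=B5: continuation. acc=(acc<<6)|0x35=0x1F5
Completed: cp=U+01F5 (starts at byte 0)
Byte[2]=D4: 2-byte lead, need 1 cont bytes. acc=0x14
Byte[3]=92: continuation. acc=(acc<<6)|0x12=0x512
Completed: cp=U+0512 (starts at byte 2)
Byte[4]=D1: 2-byte lead, need 1 cont bytes. acc=0x11
Byte[5]=A2: continuation. acc=(acc<<6)|0x22=0x462
Completed: cp=U+0462 (starts at byte 4)
Byte[6]=66: 1-byte ASCII. cp=U+0066
Byte[7]=E9: 3-byte lead, need 2 cont bytes. acc=0x9
Byte[8]=AA: continuation. acc=(acc<<6)|0x2A=0x26A
Byte[9]=8B: continuation. acc=(acc<<6)|0x0B=0x9A8B
Completed: cp=U+9A8B (starts at byte 7)
Byte[10]=DA: 2-byte lead, need 1 cont bytes. acc=0x1A
Byte[11]=9F: continuation. acc=(acc<<6)|0x1F=0x69F
Completed: cp=U+069F (starts at byte 10)
Byte[12]=EF: 3-byte lead, need 2 cont bytes. acc=0xF
Byte[13]=8F: continuation. acc=(acc<<6)|0x0F=0x3CF
Byte[14]=9A: continuation. acc=(acc<<6)|0x1A=0xF3DA
Completed: cp=U+F3DA (starts at byte 12)

Answer: 0 2 4 6 7 10 12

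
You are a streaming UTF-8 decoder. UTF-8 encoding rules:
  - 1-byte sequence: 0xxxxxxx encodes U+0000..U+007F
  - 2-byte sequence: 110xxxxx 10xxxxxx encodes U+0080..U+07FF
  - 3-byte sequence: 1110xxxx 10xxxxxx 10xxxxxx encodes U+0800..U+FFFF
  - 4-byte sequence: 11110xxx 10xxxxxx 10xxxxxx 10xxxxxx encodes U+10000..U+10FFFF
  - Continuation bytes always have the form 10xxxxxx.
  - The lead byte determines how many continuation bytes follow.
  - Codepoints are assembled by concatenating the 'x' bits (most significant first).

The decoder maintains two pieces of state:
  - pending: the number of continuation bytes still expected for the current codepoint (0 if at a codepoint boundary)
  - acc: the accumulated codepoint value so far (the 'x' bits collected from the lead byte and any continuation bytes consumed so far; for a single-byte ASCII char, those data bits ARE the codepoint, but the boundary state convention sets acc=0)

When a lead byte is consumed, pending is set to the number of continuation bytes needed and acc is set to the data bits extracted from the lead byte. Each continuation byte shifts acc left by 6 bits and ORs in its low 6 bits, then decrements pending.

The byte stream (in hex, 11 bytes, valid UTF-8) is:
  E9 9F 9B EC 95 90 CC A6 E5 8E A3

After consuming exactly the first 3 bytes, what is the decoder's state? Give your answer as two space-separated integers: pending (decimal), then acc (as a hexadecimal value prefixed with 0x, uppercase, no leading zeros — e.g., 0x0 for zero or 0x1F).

Byte[0]=E9: 3-byte lead. pending=2, acc=0x9
Byte[1]=9F: continuation. acc=(acc<<6)|0x1F=0x25F, pending=1
Byte[2]=9B: continuation. acc=(acc<<6)|0x1B=0x97DB, pending=0

Answer: 0 0x97DB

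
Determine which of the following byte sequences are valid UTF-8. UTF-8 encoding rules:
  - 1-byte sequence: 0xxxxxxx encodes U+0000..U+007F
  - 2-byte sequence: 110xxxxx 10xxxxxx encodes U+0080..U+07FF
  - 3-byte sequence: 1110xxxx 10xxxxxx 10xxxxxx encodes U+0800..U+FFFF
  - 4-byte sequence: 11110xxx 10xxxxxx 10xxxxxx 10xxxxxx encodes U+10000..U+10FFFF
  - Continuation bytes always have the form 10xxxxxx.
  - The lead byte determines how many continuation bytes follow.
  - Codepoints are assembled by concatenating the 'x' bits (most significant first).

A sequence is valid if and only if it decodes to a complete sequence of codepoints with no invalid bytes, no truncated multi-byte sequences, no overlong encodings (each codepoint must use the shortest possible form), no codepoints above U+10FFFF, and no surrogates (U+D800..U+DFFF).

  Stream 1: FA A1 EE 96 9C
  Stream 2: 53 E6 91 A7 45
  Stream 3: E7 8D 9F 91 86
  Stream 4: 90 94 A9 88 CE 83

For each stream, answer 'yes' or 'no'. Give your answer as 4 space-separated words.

Stream 1: error at byte offset 0. INVALID
Stream 2: decodes cleanly. VALID
Stream 3: error at byte offset 3. INVALID
Stream 4: error at byte offset 0. INVALID

Answer: no yes no no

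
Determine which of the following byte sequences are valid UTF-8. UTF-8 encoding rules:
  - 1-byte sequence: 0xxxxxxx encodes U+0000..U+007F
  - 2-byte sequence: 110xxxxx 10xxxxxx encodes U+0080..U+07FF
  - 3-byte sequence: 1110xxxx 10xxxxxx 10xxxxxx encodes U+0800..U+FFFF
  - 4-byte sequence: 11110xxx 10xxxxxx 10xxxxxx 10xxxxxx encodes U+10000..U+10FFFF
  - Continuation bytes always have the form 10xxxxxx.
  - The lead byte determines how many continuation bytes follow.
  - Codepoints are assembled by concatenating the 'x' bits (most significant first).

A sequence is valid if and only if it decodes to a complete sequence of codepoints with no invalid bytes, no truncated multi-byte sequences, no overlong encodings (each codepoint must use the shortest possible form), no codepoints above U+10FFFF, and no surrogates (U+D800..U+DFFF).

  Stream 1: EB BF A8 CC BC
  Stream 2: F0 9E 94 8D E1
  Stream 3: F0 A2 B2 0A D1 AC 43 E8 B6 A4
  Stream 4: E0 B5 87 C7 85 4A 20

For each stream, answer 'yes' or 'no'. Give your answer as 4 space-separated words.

Stream 1: decodes cleanly. VALID
Stream 2: error at byte offset 5. INVALID
Stream 3: error at byte offset 3. INVALID
Stream 4: decodes cleanly. VALID

Answer: yes no no yes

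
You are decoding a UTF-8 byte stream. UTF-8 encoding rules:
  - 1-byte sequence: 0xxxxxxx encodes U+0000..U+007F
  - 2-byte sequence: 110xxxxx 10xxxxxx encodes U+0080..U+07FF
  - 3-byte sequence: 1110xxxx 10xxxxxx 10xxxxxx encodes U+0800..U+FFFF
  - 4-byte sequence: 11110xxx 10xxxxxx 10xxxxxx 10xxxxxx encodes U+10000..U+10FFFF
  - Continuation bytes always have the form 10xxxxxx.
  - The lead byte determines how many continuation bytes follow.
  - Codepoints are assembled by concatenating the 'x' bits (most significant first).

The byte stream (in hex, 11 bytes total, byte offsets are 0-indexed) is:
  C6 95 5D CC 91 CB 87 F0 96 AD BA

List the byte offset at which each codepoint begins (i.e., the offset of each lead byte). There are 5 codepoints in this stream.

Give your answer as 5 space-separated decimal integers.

Byte[0]=C6: 2-byte lead, need 1 cont bytes. acc=0x6
Byte[1]=95: continuation. acc=(acc<<6)|0x15=0x195
Completed: cp=U+0195 (starts at byte 0)
Byte[2]=5D: 1-byte ASCII. cp=U+005D
Byte[3]=CC: 2-byte lead, need 1 cont bytes. acc=0xC
Byte[4]=91: continuation. acc=(acc<<6)|0x11=0x311
Completed: cp=U+0311 (starts at byte 3)
Byte[5]=CB: 2-byte lead, need 1 cont bytes. acc=0xB
Byte[6]=87: continuation. acc=(acc<<6)|0x07=0x2C7
Completed: cp=U+02C7 (starts at byte 5)
Byte[7]=F0: 4-byte lead, need 3 cont bytes. acc=0x0
Byte[8]=96: continuation. acc=(acc<<6)|0x16=0x16
Byte[9]=AD: continuation. acc=(acc<<6)|0x2D=0x5AD
Byte[10]=BA: continuation. acc=(acc<<6)|0x3A=0x16B7A
Completed: cp=U+16B7A (starts at byte 7)

Answer: 0 2 3 5 7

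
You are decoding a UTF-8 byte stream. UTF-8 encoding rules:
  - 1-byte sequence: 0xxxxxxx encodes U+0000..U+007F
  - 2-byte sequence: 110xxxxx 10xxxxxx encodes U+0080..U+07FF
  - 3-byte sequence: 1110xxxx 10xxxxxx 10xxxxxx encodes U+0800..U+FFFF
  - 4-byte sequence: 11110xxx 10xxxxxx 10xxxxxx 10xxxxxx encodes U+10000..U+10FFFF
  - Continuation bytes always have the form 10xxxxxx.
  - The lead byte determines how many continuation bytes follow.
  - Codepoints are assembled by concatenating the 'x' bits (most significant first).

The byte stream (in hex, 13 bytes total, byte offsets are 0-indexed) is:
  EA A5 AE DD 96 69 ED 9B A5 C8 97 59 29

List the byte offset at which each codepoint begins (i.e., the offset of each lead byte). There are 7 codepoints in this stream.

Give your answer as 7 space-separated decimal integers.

Byte[0]=EA: 3-byte lead, need 2 cont bytes. acc=0xA
Byte[1]=A5: continuation. acc=(acc<<6)|0x25=0x2A5
Byte[2]=AE: continuation. acc=(acc<<6)|0x2E=0xA96E
Completed: cp=U+A96E (starts at byte 0)
Byte[3]=DD: 2-byte lead, need 1 cont bytes. acc=0x1D
Byte[4]=96: continuation. acc=(acc<<6)|0x16=0x756
Completed: cp=U+0756 (starts at byte 3)
Byte[5]=69: 1-byte ASCII. cp=U+0069
Byte[6]=ED: 3-byte lead, need 2 cont bytes. acc=0xD
Byte[7]=9B: continuation. acc=(acc<<6)|0x1B=0x35B
Byte[8]=A5: continuation. acc=(acc<<6)|0x25=0xD6E5
Completed: cp=U+D6E5 (starts at byte 6)
Byte[9]=C8: 2-byte lead, need 1 cont bytes. acc=0x8
Byte[10]=97: continuation. acc=(acc<<6)|0x17=0x217
Completed: cp=U+0217 (starts at byte 9)
Byte[11]=59: 1-byte ASCII. cp=U+0059
Byte[12]=29: 1-byte ASCII. cp=U+0029

Answer: 0 3 5 6 9 11 12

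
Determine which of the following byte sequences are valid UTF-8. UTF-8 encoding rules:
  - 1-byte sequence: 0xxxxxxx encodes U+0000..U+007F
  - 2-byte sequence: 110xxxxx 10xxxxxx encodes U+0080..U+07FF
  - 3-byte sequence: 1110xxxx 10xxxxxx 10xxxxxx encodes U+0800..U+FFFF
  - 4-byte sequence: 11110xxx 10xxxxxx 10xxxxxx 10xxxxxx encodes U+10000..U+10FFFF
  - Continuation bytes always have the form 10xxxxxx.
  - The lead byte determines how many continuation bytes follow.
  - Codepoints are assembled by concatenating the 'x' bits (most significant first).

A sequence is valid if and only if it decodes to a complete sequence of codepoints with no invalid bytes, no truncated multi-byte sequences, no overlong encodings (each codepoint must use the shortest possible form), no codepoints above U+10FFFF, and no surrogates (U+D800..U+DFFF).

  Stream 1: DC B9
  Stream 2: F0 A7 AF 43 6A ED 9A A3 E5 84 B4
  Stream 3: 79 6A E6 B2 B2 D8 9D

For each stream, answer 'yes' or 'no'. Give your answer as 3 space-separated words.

Answer: yes no yes

Derivation:
Stream 1: decodes cleanly. VALID
Stream 2: error at byte offset 3. INVALID
Stream 3: decodes cleanly. VALID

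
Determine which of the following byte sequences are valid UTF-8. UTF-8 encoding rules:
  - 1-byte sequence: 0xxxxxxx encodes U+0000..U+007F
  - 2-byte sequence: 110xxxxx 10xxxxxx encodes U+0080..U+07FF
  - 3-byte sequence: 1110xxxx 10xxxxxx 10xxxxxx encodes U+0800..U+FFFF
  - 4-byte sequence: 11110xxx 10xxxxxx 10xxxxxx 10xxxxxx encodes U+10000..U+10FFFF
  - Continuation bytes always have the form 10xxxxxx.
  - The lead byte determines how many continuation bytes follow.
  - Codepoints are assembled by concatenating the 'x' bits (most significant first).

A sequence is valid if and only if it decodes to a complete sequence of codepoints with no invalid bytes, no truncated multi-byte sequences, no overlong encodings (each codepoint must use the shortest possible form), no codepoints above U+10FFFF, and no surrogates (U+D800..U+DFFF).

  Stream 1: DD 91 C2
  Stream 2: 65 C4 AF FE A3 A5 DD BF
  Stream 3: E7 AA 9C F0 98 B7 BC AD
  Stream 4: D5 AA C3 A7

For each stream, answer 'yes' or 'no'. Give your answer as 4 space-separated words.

Answer: no no no yes

Derivation:
Stream 1: error at byte offset 3. INVALID
Stream 2: error at byte offset 3. INVALID
Stream 3: error at byte offset 7. INVALID
Stream 4: decodes cleanly. VALID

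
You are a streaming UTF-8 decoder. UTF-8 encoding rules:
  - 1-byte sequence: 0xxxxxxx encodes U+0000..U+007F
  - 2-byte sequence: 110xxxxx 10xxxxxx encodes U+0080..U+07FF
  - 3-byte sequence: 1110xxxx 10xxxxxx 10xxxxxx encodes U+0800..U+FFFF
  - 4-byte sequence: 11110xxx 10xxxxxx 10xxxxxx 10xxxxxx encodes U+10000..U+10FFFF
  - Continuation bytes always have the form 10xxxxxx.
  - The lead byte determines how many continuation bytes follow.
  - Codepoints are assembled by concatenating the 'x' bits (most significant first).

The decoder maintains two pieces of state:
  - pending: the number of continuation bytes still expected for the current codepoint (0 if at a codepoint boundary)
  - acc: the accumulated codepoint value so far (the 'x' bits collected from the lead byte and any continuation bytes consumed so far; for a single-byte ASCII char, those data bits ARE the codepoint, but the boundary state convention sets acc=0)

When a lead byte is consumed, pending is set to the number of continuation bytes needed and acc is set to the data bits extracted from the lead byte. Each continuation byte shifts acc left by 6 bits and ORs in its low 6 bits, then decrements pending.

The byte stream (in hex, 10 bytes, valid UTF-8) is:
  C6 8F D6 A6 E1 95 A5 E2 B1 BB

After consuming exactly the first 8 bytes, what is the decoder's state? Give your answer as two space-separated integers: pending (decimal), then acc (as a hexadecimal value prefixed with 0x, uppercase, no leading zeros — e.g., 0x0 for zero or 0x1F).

Answer: 2 0x2

Derivation:
Byte[0]=C6: 2-byte lead. pending=1, acc=0x6
Byte[1]=8F: continuation. acc=(acc<<6)|0x0F=0x18F, pending=0
Byte[2]=D6: 2-byte lead. pending=1, acc=0x16
Byte[3]=A6: continuation. acc=(acc<<6)|0x26=0x5A6, pending=0
Byte[4]=E1: 3-byte lead. pending=2, acc=0x1
Byte[5]=95: continuation. acc=(acc<<6)|0x15=0x55, pending=1
Byte[6]=A5: continuation. acc=(acc<<6)|0x25=0x1565, pending=0
Byte[7]=E2: 3-byte lead. pending=2, acc=0x2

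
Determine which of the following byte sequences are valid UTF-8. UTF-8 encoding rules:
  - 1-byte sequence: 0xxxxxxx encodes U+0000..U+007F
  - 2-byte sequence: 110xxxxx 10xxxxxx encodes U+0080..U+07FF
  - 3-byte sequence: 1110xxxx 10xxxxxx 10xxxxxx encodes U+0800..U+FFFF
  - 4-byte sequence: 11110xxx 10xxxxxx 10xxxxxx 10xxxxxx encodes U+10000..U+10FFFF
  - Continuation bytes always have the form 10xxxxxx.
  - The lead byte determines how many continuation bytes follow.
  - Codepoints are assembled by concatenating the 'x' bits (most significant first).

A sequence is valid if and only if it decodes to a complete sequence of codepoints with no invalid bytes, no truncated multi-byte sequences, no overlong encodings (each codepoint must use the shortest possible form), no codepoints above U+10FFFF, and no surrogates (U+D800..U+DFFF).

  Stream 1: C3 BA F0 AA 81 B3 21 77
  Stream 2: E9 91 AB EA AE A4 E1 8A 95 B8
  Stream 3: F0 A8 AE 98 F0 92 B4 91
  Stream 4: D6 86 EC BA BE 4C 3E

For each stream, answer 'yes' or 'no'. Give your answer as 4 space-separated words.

Answer: yes no yes yes

Derivation:
Stream 1: decodes cleanly. VALID
Stream 2: error at byte offset 9. INVALID
Stream 3: decodes cleanly. VALID
Stream 4: decodes cleanly. VALID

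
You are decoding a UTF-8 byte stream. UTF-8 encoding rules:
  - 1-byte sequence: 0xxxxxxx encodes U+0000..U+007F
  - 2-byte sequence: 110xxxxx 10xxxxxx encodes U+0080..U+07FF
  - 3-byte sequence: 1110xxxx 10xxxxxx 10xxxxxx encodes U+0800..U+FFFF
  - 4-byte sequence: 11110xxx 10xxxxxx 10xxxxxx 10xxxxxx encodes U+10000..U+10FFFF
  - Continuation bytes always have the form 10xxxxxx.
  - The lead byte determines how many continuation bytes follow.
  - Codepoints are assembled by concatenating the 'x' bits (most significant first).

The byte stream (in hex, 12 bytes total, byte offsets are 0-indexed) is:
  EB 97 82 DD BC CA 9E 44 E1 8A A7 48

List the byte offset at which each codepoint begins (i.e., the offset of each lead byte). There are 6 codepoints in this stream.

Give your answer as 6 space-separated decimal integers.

Byte[0]=EB: 3-byte lead, need 2 cont bytes. acc=0xB
Byte[1]=97: continuation. acc=(acc<<6)|0x17=0x2D7
Byte[2]=82: continuation. acc=(acc<<6)|0x02=0xB5C2
Completed: cp=U+B5C2 (starts at byte 0)
Byte[3]=DD: 2-byte lead, need 1 cont bytes. acc=0x1D
Byte[4]=BC: continuation. acc=(acc<<6)|0x3C=0x77C
Completed: cp=U+077C (starts at byte 3)
Byte[5]=CA: 2-byte lead, need 1 cont bytes. acc=0xA
Byte[6]=9E: continuation. acc=(acc<<6)|0x1E=0x29E
Completed: cp=U+029E (starts at byte 5)
Byte[7]=44: 1-byte ASCII. cp=U+0044
Byte[8]=E1: 3-byte lead, need 2 cont bytes. acc=0x1
Byte[9]=8A: continuation. acc=(acc<<6)|0x0A=0x4A
Byte[10]=A7: continuation. acc=(acc<<6)|0x27=0x12A7
Completed: cp=U+12A7 (starts at byte 8)
Byte[11]=48: 1-byte ASCII. cp=U+0048

Answer: 0 3 5 7 8 11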